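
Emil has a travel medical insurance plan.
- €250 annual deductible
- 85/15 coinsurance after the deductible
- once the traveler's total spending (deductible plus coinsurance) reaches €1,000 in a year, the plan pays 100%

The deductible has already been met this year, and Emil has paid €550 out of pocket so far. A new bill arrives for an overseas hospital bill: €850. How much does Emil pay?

€127.50

With the deductible met, the entire €850 is subject to coinsurance.
Coinsurance: €850 × 15% = €127.50.
Total out-of-pocket so far would be €550 + €127.50 = €677.50, below the €1,000 cap — no reduction.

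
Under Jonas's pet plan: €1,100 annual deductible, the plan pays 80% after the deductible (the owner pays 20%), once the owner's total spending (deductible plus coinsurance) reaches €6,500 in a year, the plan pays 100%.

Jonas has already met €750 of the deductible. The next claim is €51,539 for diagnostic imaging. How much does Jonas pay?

€5,750

Remaining deductible: €1,100 − €750 = €350.
That leaves €51,539 − €350 = €51,189 for coinsurance.
Owner's 20% share of €51,189 is €10,237.80.
That puts the owner's cost at €350 + €10,237.80 = €10,587.80 before any cap.
Year-to-date out-of-pocket would reach €750 + €10,587.80 = €11,337.80, above the €6,500 maximum, so the owner pays only €6,500 − €750 = €5,750.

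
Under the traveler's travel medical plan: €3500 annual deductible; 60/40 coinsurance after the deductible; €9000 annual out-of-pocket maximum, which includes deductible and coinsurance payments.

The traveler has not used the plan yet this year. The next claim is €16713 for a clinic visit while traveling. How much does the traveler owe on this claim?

€8785.20

Nothing has been paid toward the €3500 deductible, so the first €3500 of this charge is applied there.
That leaves €16713 − €3500 = €13213 for coinsurance.
Coinsurance: €13213 × 40% = €5285.20.
So the traveler owes €3500 + €5285.20 = €8785.20 before any cap.
Total out-of-pocket so far would be €0 + €8785.20 = €8785.20, below the €9000 cap — no reduction.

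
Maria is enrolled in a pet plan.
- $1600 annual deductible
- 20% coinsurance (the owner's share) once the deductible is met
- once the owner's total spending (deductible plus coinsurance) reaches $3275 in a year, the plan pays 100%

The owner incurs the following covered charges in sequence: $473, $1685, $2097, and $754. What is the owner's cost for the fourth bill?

Bill 1, $473: fully absorbed by the deductible. Owner pays $473; OOP now $473.
Bill 2, $1685: $1127 to deductible, leaving $558; 20% of $558 = $111.60. Owner pays $1238.60; OOP now $1711.60.
Bill 3, $2097: 20% coinsurance on $2097 = $419.40. Cost to owner: $419.40. OOP to date $2131.
Bill 4, $754: 20% coinsurance on $754 = $150.80. Owner owes $150.80 (running OOP $2281.80).

$150.80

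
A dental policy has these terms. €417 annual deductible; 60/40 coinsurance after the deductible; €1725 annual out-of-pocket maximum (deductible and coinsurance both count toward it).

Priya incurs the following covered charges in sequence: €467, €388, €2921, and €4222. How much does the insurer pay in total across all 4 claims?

#1 (€467): €417 to deductible, leaving €50; patient's 40% is €20. Cost to patient: €437. OOP to date €437. Plan pays €467 − €437 = €30.
#2 (€388): deductible met; 40% of €388 = €155.20. Patient owes €155.20 (running OOP €592.20). Plan pays €388 − €155.20 = €232.80.
#3 (€2921): 40% coinsurance on €2921 = €1168.40. Adding that to €592.20 gives €1760.60, past the €1725 cap; patient pays only €1725 − €592.20 = €1132.80. Insurer: €2921 − €1132.80 = €1788.20.
#4 (€4222): 40% coinsurance on €4222 = €1688.80. Adding that to €1725 gives €3413.80, past the €1725 cap; patient pays only €1725 − €1725 = €0. Insurer: €4222 − €0 = €4222.
Insurer total: €30 + €232.80 + €1788.20 + €4222 = €6273.

€6273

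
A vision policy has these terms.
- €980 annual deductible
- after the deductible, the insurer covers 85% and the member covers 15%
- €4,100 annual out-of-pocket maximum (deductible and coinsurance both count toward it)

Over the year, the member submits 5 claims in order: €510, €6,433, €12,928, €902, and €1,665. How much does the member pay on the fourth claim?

Claim 1 — €510: entire amount goes to the deductible. Member pays €510; OOP now €510.
Claim 2 — €6,433: €470 to deductible, leaving €5,963; coinsurance €5,963 × 15% = €894.45. Cost to member: €1,364.45. OOP to date €1,874.45.
Claim 3 — €12,928: 15% coinsurance on €12,928 = €1,939.20. Cost to member: €1,939.20. OOP to date €3,813.65.
Claim 4 — €902: deductible already satisfied, so member's share is 15% × €902 = €135.30. Cost to member: €135.30. OOP to date €3,948.95.

€135.30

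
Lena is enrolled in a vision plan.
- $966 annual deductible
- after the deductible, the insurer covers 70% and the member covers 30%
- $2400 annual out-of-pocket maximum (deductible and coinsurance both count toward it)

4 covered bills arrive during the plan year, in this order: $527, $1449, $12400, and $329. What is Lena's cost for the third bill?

#1 ($527): fully absorbed by the deductible. Cost to member: $527. OOP to date $527.
#2 ($1449): $439 finishes the deductible; $1010 goes to coinsurance; member's 30% is $303. Cost to member: $742. OOP to date $1269.
#3 ($12400): 30% coinsurance on $12400 = $3720. OOP would hit $4989 > $2400, so the cap limits the member to $2400 − $1269 = $1131.

$1131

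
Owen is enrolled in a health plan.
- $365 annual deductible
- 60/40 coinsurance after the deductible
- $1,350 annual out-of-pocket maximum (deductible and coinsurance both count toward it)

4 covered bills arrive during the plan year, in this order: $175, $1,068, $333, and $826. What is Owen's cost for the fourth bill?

$330.40

Claim 1 ($175): all of it applies to the deductible. Patient owes $175 (running OOP $175).
Claim 2 ($1,068): deductible takes $190, $878 remains; patient's 40% is $351.20. Patient owes $541.20 (running OOP $716.20).
Claim 3 ($333): 40% coinsurance on $333 = $133.20. Patient owes $133.20 (running OOP $849.40).
Claim 4 ($826): deductible met; 40% of $826 = $330.40. Cost to patient: $330.40. OOP to date $1,179.80.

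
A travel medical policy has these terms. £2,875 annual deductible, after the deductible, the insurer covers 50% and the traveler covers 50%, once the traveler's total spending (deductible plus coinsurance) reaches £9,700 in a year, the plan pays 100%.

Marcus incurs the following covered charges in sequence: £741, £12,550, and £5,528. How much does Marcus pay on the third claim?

Claim 1 (£741): fully absorbed by the deductible. Cost to traveler: £741. OOP to date £741.
Claim 2 (£12,550): £2,134 finishes the deductible; £10,416 goes to coinsurance; 50% of £10,416 = £5,208. Traveler pays £7,342; OOP now £8,083.
Claim 3 (£5,528): deductible met; 50% of £5,528 = £2,764. That would push OOP to £10,847, over the £9,700 cap, so traveler pays £9,700 − £8,083 = £1,617.

£1,617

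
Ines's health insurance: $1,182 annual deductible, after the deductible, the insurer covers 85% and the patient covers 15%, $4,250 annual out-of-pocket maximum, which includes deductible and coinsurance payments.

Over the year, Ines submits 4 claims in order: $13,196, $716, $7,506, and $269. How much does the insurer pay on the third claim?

Claim 1 — $13,196: $1,182 finishes the deductible; $12,014 goes to coinsurance; patient's 15% is $1,802.10. Patient owes $2,984.10 (running OOP $2,984.10). Plan pays $13,196 − $2,984.10 = $10,211.90.
Claim 2 — $716: 15% coinsurance on $716 = $107.40. Patient pays $107.40; OOP now $3,091.50. Insurer: $716 − $107.40 = $608.60.
Claim 3 — $7,506: 15% coinsurance on $7,506 = $1,125.90. Cost to patient: $1,125.90. OOP to date $4,217.40. Plan pays $7,506 − $1,125.90 = $6,380.10.

$6,380.10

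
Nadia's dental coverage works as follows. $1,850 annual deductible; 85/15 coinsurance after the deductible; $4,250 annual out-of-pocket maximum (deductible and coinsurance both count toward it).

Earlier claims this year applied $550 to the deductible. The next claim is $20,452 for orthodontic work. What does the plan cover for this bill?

$16,752

Remaining deductible: $1,850 − $550 = $1,300.
After the $1,300 deductible portion, $20,452 − $1,300 = $19,152 is subject to coinsurance.
Coinsurance: $19,152 × 15% = $2,872.80.
Patient responsibility before any cap: $1,300 + $2,872.80 = $4,172.80.
Year-to-date out-of-pocket would reach $550 + $4,172.80 = $4,722.80, above the $4,250 maximum, so the patient pays only $4,250 − $550 = $3,700.
Insurer pays the balance: $20,452 − $3,700 = $16,752.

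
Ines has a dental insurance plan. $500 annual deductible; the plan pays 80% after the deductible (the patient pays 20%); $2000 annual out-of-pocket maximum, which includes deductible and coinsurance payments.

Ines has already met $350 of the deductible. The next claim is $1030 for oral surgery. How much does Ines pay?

$326

Deductible still to meet: $500 − $350 = $150.
The remaining $880 (= $1030 − $150) moves to coinsurance.
20% of $880 = $176 falls to the patient.
That puts the patient's cost at $150 + $176 = $326 before any cap.
Year-to-date out-of-pocket becomes $350 + $326 = $676, still under the $2000 maximum, so no cap applies.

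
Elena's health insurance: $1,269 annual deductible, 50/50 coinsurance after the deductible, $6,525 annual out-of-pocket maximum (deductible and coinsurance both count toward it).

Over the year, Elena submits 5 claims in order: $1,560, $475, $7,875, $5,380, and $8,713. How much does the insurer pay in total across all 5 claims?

$17,478

#1 ($1,560): $1,269 finishes the deductible; $291 goes to coinsurance; coinsurance $291 × 50% = $145.50. Patient owes $1,414.50 (running OOP $1,414.50). Insurer: $1,560 − $1,414.50 = $145.50.
#2 ($475): deductible met; 50% of $475 = $237.50. Cost to patient: $237.50. OOP to date $1,652. Insurer: $475 − $237.50 = $237.50.
#3 ($7,875): deductible met; 50% of $7,875 = $3,937.50. Patient pays $3,937.50; OOP now $5,589.50. Insurer: $7,875 − $3,937.50 = $3,937.50.
#4 ($5,380): deductible already satisfied, so patient's share is 50% × $5,380 = $2,690. Adding that to $5,589.50 gives $8,279.50, past the $6,525 cap; patient pays only $6,525 − $5,589.50 = $935.50. Plan pays $5,380 − $935.50 = $4,444.50.
#5 ($8,713): deductible met; 50% of $8,713 = $4,356.50. OOP would hit $10,881.50 > $6,525, so the cap limits the patient to $6,525 − $6,525 = $0. Insurer: $8,713 − $0 = $8,713.
Insurer total: $145.50 + $237.50 + $3,937.50 + $4,444.50 + $8,713 = $17,478.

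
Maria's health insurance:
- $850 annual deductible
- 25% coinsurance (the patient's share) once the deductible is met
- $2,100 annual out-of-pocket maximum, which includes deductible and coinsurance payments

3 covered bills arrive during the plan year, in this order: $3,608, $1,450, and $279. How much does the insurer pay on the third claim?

$209.25

Claim 1 — $3,608: deductible takes $850, $2,758 remains; patient's 25% is $689.50. Patient owes $1,539.50 (running OOP $1,539.50). Insurer: $3,608 − $1,539.50 = $2,068.50.
Claim 2 — $1,450: deductible already satisfied, so patient's share is 25% × $1,450 = $362.50. Patient owes $362.50 (running OOP $1,902). Insurer: $1,450 − $362.50 = $1,087.50.
Claim 3 — $279: deductible already satisfied, so patient's share is 25% × $279 = $69.75. Patient owes $69.75 (running OOP $1,971.75). Plan pays $279 − $69.75 = $209.25.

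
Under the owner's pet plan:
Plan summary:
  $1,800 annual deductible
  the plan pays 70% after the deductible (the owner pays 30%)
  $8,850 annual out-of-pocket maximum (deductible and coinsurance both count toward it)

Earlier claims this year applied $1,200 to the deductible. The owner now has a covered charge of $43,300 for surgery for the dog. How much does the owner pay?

$7,650

Deductible still to meet: $1,800 − $1,200 = $600.
After the $600 deductible portion, $43,300 − $600 = $42,700 is subject to coinsurance.
Owner's 30% share of $42,700 is $12,810.
That puts the owner's cost at $600 + $12,810 = $13,410 before any cap.
Year-to-date out-of-pocket would reach $1,200 + $13,410 = $14,610, above the $8,850 maximum, so the owner pays only $8,850 − $1,200 = $7,650.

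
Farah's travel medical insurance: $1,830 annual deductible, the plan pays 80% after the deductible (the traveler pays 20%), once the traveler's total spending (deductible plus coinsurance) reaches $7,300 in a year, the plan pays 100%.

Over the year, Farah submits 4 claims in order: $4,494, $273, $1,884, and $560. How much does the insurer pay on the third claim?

Claim 1 ($4,494): $1,830 finishes the deductible; $2,664 goes to coinsurance; 20% of $2,664 = $532.80. Traveler pays $2,362.80; OOP now $2,362.80. Plan pays $4,494 − $2,362.80 = $2,131.20.
Claim 2 ($273): 20% coinsurance on $273 = $54.60. Traveler pays $54.60; OOP now $2,417.40. Plan pays $273 − $54.60 = $218.40.
Claim 3 ($1,884): deductible met; 20% of $1,884 = $376.80. Cost to traveler: $376.80. OOP to date $2,794.20. Insurer: $1,884 − $376.80 = $1,507.20.

$1,507.20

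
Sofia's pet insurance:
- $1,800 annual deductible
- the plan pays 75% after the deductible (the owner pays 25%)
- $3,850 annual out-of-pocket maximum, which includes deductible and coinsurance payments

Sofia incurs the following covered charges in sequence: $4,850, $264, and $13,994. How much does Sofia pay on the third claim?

Claim 1 ($4,850): deductible takes $1,800, $3,050 remains; 25% of $3,050 = $762.50. Cost to owner: $2,562.50. OOP to date $2,562.50.
Claim 2 ($264): 25% coinsurance on $264 = $66. Owner owes $66 (running OOP $2,628.50).
Claim 3 ($13,994): deductible met; 25% of $13,994 = $3,498.50. Adding that to $2,628.50 gives $6,127, past the $3,850 cap; owner pays only $3,850 − $2,628.50 = $1,221.50.

$1,221.50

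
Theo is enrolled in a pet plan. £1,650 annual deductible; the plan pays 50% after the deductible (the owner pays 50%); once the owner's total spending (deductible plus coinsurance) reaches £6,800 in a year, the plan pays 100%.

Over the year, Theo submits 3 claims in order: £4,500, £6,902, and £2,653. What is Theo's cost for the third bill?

£274

Claim 1 — £4,500: £1,650 finishes the deductible; £2,850 goes to coinsurance; owner's 50% is £1,425. Cost to owner: £3,075. OOP to date £3,075.
Claim 2 — £6,902: 50% coinsurance on £6,902 = £3,451. Owner pays £3,451; OOP now £6,526.
Claim 3 — £2,653: 50% coinsurance on £2,653 = £1,326.50. That would push OOP to £7,852.50, over the £6,800 cap, so owner pays £6,800 − £6,526 = £274.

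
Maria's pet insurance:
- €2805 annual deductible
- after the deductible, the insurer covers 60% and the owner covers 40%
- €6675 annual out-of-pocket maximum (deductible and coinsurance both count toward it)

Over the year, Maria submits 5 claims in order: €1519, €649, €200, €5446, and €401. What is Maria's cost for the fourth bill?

€2440.60

Claim 1 — €1519: entire amount goes to the deductible. Owner pays €1519; OOP now €1519.
Claim 2 — €649: fully absorbed by the deductible. Cost to owner: €649. OOP to date €2168.
Claim 3 — €200: fully absorbed by the deductible. Owner owes €200 (running OOP €2368).
Claim 4 — €5446: €437 to deductible, leaving €5009; owner's 40% is €2003.60. Cost to owner: €2440.60. OOP to date €4808.60.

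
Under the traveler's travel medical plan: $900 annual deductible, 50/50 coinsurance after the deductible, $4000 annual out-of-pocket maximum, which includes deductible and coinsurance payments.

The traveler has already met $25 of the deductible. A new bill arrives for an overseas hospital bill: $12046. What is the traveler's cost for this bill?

$3975

$25 of the $900 deductible is already met, leaving $875.
That leaves $12046 − $875 = $11171 for coinsurance.
50% of $11171 = $5585.50 falls to the traveler.
That puts the traveler's cost at $875 + $5585.50 = $6460.50 before any cap.
Adding $6460.50 to the $25 already spent would give $6485.50, which exceeds the $4000 cap; the traveler pays just $4000 − $25 = $3975.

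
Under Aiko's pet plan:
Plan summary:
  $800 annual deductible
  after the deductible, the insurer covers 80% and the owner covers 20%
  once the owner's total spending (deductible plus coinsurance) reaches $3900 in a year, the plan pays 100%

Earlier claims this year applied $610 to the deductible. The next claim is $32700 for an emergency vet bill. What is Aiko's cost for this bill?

$3290

Deductible still to meet: $800 − $610 = $190.
That leaves $32700 − $190 = $32510 for coinsurance.
Owner's 20% share of $32510 is $6502.
That puts the owner's cost at $190 + $6502 = $6692 before any cap.
Adding $6692 to the $610 already spent would give $7302, which exceeds the $3900 cap; the owner pays just $3900 − $610 = $3290.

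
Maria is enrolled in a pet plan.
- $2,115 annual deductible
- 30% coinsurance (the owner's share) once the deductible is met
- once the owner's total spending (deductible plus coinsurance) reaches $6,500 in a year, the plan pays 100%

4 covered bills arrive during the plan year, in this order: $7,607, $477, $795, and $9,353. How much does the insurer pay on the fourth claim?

#1 ($7,607): deductible takes $2,115, $5,492 remains; owner's 30% is $1,647.60. Owner pays $3,762.60; OOP now $3,762.60. Insurer: $7,607 − $3,762.60 = $3,844.40.
#2 ($477): deductible already satisfied, so owner's share is 30% × $477 = $143.10. Owner pays $143.10; OOP now $3,905.70. Insurer: $477 − $143.10 = $333.90.
#3 ($795): deductible already satisfied, so owner's share is 30% × $795 = $238.50. Cost to owner: $238.50. OOP to date $4,144.20. Insurer: $795 − $238.50 = $556.50.
#4 ($9,353): deductible already satisfied, so owner's share is 30% × $9,353 = $2,805.90. That would push OOP to $6,950.10, over the $6,500 cap, so owner pays $6,500 − $4,144.20 = $2,355.80. Insurer: $9,353 − $2,355.80 = $6,997.20.

$6,997.20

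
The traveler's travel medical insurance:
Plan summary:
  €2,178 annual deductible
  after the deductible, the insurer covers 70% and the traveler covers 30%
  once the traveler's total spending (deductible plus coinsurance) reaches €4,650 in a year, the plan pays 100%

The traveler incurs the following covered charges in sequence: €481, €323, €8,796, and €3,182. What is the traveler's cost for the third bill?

€3,600.60

Claim 1 — €481: all of it applies to the deductible. Traveler owes €481 (running OOP €481).
Claim 2 — €323: entire amount goes to the deductible. Traveler pays €323; OOP now €804.
Claim 3 — €8,796: deductible takes €1,374, €7,422 remains; traveler's 30% is €2,226.60. Traveler pays €3,600.60; OOP now €4,404.60.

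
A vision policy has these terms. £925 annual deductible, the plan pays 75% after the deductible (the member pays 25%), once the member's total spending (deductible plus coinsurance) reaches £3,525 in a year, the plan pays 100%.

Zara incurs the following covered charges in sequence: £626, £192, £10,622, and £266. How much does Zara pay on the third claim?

£2,707

Bill 1, £626: fully absorbed by the deductible. Member pays £626; OOP now £626.
Bill 2, £192: fully absorbed by the deductible. Member pays £192; OOP now £818.
Bill 3, £10,622: £107 finishes the deductible; £10,515 goes to coinsurance; coinsurance £10,515 × 25% = £2,628.75. Deductible plus coinsurance: £107 + £2,628.75 = £2,735.75. OOP would hit £3,553.75 > £3,525, so the cap limits the member to £3,525 − £818 = £2,707.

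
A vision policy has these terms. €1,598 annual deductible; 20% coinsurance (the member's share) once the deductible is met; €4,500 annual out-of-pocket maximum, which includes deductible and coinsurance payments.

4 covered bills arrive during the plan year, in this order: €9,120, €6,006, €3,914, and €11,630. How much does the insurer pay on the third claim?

Claim 1 (€9,120): €1,598 finishes the deductible; €7,522 goes to coinsurance; coinsurance €7,522 × 20% = €1,504.40. Member pays €3,102.40; OOP now €3,102.40. Plan pays €9,120 − €3,102.40 = €6,017.60.
Claim 2 (€6,006): 20% coinsurance on €6,006 = €1,201.20. Member pays €1,201.20; OOP now €4,303.60. Insurer: €6,006 − €1,201.20 = €4,804.80.
Claim 3 (€3,914): deductible already satisfied, so member's share is 20% × €3,914 = €782.80. That would push OOP to €5,086.40, over the €4,500 cap, so member pays €4,500 − €4,303.60 = €196.40. Insurer: €3,914 − €196.40 = €3,717.60.

€3,717.60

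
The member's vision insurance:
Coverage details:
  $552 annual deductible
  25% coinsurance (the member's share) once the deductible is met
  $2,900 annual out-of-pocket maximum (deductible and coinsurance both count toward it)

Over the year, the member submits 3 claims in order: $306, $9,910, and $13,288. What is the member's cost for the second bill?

Claim 1 — $306: all of it applies to the deductible. Member pays $306; OOP now $306.
Claim 2 — $9,910: $246 finishes the deductible; $9,664 goes to coinsurance; member's 25% is $2,416. Deductible plus coinsurance: $246 + $2,416 = $2,662. Adding that to $306 gives $2,968, past the $2,900 cap; member pays only $2,900 − $306 = $2,594.

$2,594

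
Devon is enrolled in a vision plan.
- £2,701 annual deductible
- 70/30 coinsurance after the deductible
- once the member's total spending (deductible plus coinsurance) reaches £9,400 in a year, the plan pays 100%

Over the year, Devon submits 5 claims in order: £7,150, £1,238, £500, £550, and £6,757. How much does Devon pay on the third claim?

Bill 1, £7,150: deductible takes £2,701, £4,449 remains; member's 30% is £1,334.70. Cost to member: £4,035.70. OOP to date £4,035.70.
Bill 2, £1,238: 30% coinsurance on £1,238 = £371.40. Cost to member: £371.40. OOP to date £4,407.10.
Bill 3, £500: deductible already satisfied, so member's share is 30% × £500 = £150. Member pays £150; OOP now £4,557.10.

£150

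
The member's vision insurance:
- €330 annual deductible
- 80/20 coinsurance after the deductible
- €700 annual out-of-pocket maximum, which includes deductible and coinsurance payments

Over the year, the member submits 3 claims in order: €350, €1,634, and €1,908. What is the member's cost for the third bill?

#1 (€350): €330 to deductible, leaving €20; member's 20% is €4. Cost to member: €334. OOP to date €334.
#2 (€1,634): 20% coinsurance on €1,634 = €326.80. Member pays €326.80; OOP now €660.80.
#3 (€1,908): deductible already satisfied, so member's share is 20% × €1,908 = €381.60. Adding that to €660.80 gives €1,042.40, past the €700 cap; member pays only €700 − €660.80 = €39.20.

€39.20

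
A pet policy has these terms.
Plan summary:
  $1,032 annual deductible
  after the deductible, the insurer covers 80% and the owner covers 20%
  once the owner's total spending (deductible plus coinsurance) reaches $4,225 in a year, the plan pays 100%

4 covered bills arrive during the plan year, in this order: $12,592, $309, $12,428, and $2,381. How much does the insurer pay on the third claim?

$11,608.80

#1 ($12,592): $1,032 finishes the deductible; $11,560 goes to coinsurance; owner's 20% is $2,312. Owner pays $3,344; OOP now $3,344. Insurer: $12,592 − $3,344 = $9,248.
#2 ($309): deductible met; 20% of $309 = $61.80. Cost to owner: $61.80. OOP to date $3,405.80. Plan pays $309 − $61.80 = $247.20.
#3 ($12,428): deductible already satisfied, so owner's share is 20% × $12,428 = $2,485.60. Adding that to $3,405.80 gives $5,891.40, past the $4,225 cap; owner pays only $4,225 − $3,405.80 = $819.20. Insurer: $12,428 − $819.20 = $11,608.80.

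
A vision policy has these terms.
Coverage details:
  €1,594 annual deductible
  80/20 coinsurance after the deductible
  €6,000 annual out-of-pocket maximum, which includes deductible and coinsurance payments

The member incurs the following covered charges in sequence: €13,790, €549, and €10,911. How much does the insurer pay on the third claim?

#1 (€13,790): €1,594 finishes the deductible; €12,196 goes to coinsurance; coinsurance €12,196 × 20% = €2,439.20. Member pays €4,033.20; OOP now €4,033.20. Plan pays €13,790 − €4,033.20 = €9,756.80.
#2 (€549): deductible met; 20% of €549 = €109.80. Member owes €109.80 (running OOP €4,143). Insurer: €549 − €109.80 = €439.20.
#3 (€10,911): deductible already satisfied, so member's share is 20% × €10,911 = €2,182.20. That would push OOP to €6,325.20, over the €6,000 cap, so member pays €6,000 − €4,143 = €1,857. Insurer: €10,911 − €1,857 = €9,054.

€9,054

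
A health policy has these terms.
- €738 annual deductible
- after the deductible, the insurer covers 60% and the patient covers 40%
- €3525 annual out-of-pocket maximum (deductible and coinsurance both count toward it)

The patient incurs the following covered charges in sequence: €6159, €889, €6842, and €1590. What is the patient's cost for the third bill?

Claim 1 (€6159): €738 to deductible, leaving €5421; 40% of €5421 = €2168.40. Patient pays €2906.40; OOP now €2906.40.
Claim 2 (€889): deductible met; 40% of €889 = €355.60. Patient pays €355.60; OOP now €3262.
Claim 3 (€6842): 40% coinsurance on €6842 = €2736.80. That would push OOP to €5998.80, over the €3525 cap, so patient pays €3525 − €3262 = €263.

€263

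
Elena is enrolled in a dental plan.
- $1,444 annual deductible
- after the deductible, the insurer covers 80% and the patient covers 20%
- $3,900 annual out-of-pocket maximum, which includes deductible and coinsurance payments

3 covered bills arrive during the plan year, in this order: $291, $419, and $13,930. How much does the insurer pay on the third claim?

$10,740

Claim 1 — $291: fully absorbed by the deductible. Patient owes $291 (running OOP $291). Plan pays $291 − $291 = $0.
Claim 2 — $419: fully absorbed by the deductible. Patient owes $419 (running OOP $710). Plan pays $419 − $419 = $0.
Claim 3 — $13,930: $734 to deductible, leaving $13,196; 20% of $13,196 = $2,639.20. Deductible plus coinsurance: $734 + $2,639.20 = $3,373.20. Adding that to $710 gives $4,083.20, past the $3,900 cap; patient pays only $3,900 − $710 = $3,190. Insurer: $13,930 − $3,190 = $10,740.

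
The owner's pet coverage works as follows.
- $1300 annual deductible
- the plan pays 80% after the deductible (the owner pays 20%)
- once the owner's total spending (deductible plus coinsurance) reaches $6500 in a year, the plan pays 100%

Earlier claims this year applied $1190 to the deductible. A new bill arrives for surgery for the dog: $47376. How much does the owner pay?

$5310

Deductible still to meet: $1300 − $1190 = $110.
The remaining $47266 (= $47376 − $110) moves to coinsurance.
20% of $47266 = $9453.20 falls to the owner.
So the owner owes $110 + $9453.20 = $9563.20 before any cap.
Adding $9563.20 to the $1190 already spent would give $10753.20, which exceeds the $6500 cap; the owner pays just $6500 − $1190 = $5310.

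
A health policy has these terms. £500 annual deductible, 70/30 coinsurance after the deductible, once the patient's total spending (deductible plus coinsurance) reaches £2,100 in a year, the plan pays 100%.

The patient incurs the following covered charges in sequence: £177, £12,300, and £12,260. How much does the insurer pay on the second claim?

Claim 1 — £177: all of it applies to the deductible. Cost to patient: £177. OOP to date £177. Insurer: £177 − £177 = £0.
Claim 2 — £12,300: deductible takes £323, £11,977 remains; coinsurance £11,977 × 30% = £3,593.10. Together that's £323 + £3,593.10 = £3,916.10. OOP would hit £4,093.10 > £2,100, so the cap limits the patient to £2,100 − £177 = £1,923. Insurer: £12,300 − £1,923 = £10,377.

£10,377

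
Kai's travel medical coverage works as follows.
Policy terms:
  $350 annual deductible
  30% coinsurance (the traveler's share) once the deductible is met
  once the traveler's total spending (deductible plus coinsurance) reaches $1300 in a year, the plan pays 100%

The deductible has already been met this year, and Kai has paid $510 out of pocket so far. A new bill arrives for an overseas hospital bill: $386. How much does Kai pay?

$115.80

With the deductible met, the entire $386 is subject to coinsurance.
30% of $386 = $115.80 falls to the traveler.
Year-to-date out-of-pocket becomes $510 + $115.80 = $625.80, still under the $1300 maximum, so no cap applies.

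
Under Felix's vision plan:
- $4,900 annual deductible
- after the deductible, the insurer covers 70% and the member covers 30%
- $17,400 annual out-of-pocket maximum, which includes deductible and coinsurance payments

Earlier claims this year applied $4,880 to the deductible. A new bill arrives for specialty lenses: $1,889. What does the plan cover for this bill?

$1,308.30

Remaining deductible: $4,900 − $4,880 = $20.
The remaining $1,869 (= $1,889 − $20) moves to coinsurance.
30% of $1,869 = $560.70 falls to the member.
Member responsibility before any cap: $20 + $560.70 = $580.70.
Year-to-date out-of-pocket becomes $4,880 + $580.70 = $5,460.70, still under the $17,400 maximum, so no cap applies.
The insurer covers the remainder: $1,889 − $580.70 = $1,308.30.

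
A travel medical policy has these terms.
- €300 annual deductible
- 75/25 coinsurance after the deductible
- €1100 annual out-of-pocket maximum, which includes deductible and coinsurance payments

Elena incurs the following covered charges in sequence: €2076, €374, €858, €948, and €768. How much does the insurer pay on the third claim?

#1 (€2076): €300 finishes the deductible; €1776 goes to coinsurance; coinsurance €1776 × 25% = €444. Traveler owes €744 (running OOP €744). Plan pays €2076 − €744 = €1332.
#2 (€374): deductible met; 25% of €374 = €93.50. Traveler owes €93.50 (running OOP €837.50). Plan pays €374 − €93.50 = €280.50.
#3 (€858): deductible already satisfied, so traveler's share is 25% × €858 = €214.50. Cost to traveler: €214.50. OOP to date €1052. Insurer: €858 − €214.50 = €643.50.

€643.50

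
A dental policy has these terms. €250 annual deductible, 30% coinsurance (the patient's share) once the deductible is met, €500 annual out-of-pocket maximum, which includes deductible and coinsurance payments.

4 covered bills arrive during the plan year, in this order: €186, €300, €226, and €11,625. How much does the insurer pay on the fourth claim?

€11,513.60

Claim 1 (€186): entire amount goes to the deductible. Patient pays €186; OOP now €186. Insurer: €186 − €186 = €0.
Claim 2 (€300): €64 finishes the deductible; €236 goes to coinsurance; 30% of €236 = €70.80. Patient pays €134.80; OOP now €320.80. Plan pays €300 − €134.80 = €165.20.
Claim 3 (€226): deductible already satisfied, so patient's share is 30% × €226 = €67.80. Cost to patient: €67.80. OOP to date €388.60. Plan pays €226 − €67.80 = €158.20.
Claim 4 (€11,625): deductible met; 30% of €11,625 = €3,487.50. That would push OOP to €3,876.10, over the €500 cap, so patient pays €500 − €388.60 = €111.40. Plan pays €11,625 − €111.40 = €11,513.60.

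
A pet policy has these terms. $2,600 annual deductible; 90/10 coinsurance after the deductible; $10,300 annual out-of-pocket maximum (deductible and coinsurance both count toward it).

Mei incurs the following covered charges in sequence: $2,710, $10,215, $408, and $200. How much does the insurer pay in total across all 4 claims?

$9,839.70

Claim 1 — $2,710: $2,600 to deductible, leaving $110; owner's 10% is $11. Cost to owner: $2,611. OOP to date $2,611. Insurer: $2,710 − $2,611 = $99.
Claim 2 — $10,215: deductible already satisfied, so owner's share is 10% × $10,215 = $1,021.50. Owner pays $1,021.50; OOP now $3,632.50. Plan pays $10,215 − $1,021.50 = $9,193.50.
Claim 3 — $408: deductible met; 10% of $408 = $40.80. Owner owes $40.80 (running OOP $3,673.30). Insurer: $408 − $40.80 = $367.20.
Claim 4 — $200: 10% coinsurance on $200 = $20. Cost to owner: $20. OOP to date $3,693.30. Plan pays $200 − $20 = $180.
Insurer total: $99 + $9,193.50 + $367.20 + $180 = $9,839.70.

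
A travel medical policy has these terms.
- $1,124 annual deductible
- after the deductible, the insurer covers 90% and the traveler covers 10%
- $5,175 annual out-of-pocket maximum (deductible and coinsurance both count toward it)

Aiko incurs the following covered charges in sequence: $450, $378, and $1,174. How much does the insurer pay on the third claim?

Claim 1 ($450): entire amount goes to the deductible. Traveler pays $450; OOP now $450. Insurer: $450 − $450 = $0.
Claim 2 ($378): all of it applies to the deductible. Traveler pays $378; OOP now $828. Plan pays $378 − $378 = $0.
Claim 3 ($1,174): deductible takes $296, $878 remains; traveler's 10% is $87.80. Traveler owes $383.80 (running OOP $1,211.80). Insurer: $1,174 − $383.80 = $790.20.

$790.20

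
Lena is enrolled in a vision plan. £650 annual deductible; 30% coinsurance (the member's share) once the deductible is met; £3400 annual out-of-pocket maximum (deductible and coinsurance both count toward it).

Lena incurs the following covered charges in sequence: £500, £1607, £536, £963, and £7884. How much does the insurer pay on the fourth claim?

£674.10

Claim 1 (£500): entire amount goes to the deductible. Member pays £500; OOP now £500. Insurer: £500 − £500 = £0.
Claim 2 (£1607): deductible takes £150, £1457 remains; coinsurance £1457 × 30% = £437.10. Cost to member: £587.10. OOP to date £1087.10. Plan pays £1607 − £587.10 = £1019.90.
Claim 3 (£536): deductible already satisfied, so member's share is 30% × £536 = £160.80. Member owes £160.80 (running OOP £1247.90). Plan pays £536 − £160.80 = £375.20.
Claim 4 (£963): deductible already satisfied, so member's share is 30% × £963 = £288.90. Cost to member: £288.90. OOP to date £1536.80. Insurer: £963 − £288.90 = £674.10.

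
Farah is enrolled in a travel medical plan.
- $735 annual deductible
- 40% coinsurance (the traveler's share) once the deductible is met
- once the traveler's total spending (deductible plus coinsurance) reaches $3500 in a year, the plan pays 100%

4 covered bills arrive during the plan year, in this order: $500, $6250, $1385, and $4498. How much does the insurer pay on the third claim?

Claim 1 — $500: fully absorbed by the deductible. Cost to traveler: $500. OOP to date $500. Insurer: $500 − $500 = $0.
Claim 2 — $6250: $235 to deductible, leaving $6015; 40% of $6015 = $2406. Traveler pays $2641; OOP now $3141. Insurer: $6250 − $2641 = $3609.
Claim 3 — $1385: deductible already satisfied, so traveler's share is 40% × $1385 = $554. OOP would hit $3695 > $3500, so the cap limits the traveler to $3500 − $3141 = $359. Plan pays $1385 − $359 = $1026.

$1026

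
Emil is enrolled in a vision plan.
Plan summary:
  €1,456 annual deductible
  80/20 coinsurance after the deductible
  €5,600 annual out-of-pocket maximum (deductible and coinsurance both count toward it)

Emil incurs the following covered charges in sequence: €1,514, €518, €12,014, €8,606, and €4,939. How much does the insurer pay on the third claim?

€9,611.20

Claim 1 — €1,514: €1,456 to deductible, leaving €58; member's 20% is €11.60. Member owes €1,467.60 (running OOP €1,467.60). Insurer: €1,514 − €1,467.60 = €46.40.
Claim 2 — €518: deductible met; 20% of €518 = €103.60. Member owes €103.60 (running OOP €1,571.20). Plan pays €518 − €103.60 = €414.40.
Claim 3 — €12,014: deductible already satisfied, so member's share is 20% × €12,014 = €2,402.80. Cost to member: €2,402.80. OOP to date €3,974. Insurer: €12,014 − €2,402.80 = €9,611.20.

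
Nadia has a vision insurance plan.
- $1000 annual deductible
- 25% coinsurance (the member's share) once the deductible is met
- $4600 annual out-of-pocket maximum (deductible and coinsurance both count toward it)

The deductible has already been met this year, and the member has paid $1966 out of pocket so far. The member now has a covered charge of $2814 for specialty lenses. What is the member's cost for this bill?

With the deductible met, the entire $2814 is subject to coinsurance.
Coinsurance: $2814 × 25% = $703.50.
Cumulative spending $1966 + $703.50 = $2669.50 stays under the $4600 maximum.

$703.50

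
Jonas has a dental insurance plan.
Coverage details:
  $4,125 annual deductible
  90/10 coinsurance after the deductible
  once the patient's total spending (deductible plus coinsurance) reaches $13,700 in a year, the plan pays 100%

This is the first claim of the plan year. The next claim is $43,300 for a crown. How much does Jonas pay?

Deductible not yet touched, so the first $4,125 of the bill goes to the deductible.
After the $4,125 deductible portion, $43,300 − $4,125 = $39,175 is subject to coinsurance.
10% of $39,175 = $3,917.50 falls to the patient.
That puts the patient's cost at $4,125 + $3,917.50 = $8,042.50 before any cap.
Year-to-date out-of-pocket becomes $0 + $8,042.50 = $8,042.50, still under the $13,700 maximum, so no cap applies.

$8,042.50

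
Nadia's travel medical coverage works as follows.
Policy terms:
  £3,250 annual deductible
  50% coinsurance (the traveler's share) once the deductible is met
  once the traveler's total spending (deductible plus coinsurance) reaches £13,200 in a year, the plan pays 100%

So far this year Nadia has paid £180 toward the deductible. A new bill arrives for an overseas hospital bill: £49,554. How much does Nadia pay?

Remaining deductible: £3,250 − £180 = £3,070.
The remaining £46,484 (= £49,554 − £3,070) moves to coinsurance.
50% of £46,484 = £23,242 falls to the traveler.
Traveler responsibility before any cap: £3,070 + £23,242 = £26,312.
Year-to-date out-of-pocket would reach £180 + £26,312 = £26,492, above the £13,200 maximum, so the traveler pays only £13,200 − £180 = £13,020.

£13,020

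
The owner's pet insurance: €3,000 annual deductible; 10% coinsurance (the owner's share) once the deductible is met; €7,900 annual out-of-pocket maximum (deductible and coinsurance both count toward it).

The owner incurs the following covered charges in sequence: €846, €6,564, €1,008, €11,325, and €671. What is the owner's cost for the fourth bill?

€1,132.50

#1 (€846): entire amount goes to the deductible. Owner owes €846 (running OOP €846).
#2 (€6,564): €2,154 to deductible, leaving €4,410; 10% of €4,410 = €441. Owner pays €2,595; OOP now €3,441.
#3 (€1,008): deductible met; 10% of €1,008 = €100.80. Owner pays €100.80; OOP now €3,541.80.
#4 (€11,325): deductible already satisfied, so owner's share is 10% × €11,325 = €1,132.50. Cost to owner: €1,132.50. OOP to date €4,674.30.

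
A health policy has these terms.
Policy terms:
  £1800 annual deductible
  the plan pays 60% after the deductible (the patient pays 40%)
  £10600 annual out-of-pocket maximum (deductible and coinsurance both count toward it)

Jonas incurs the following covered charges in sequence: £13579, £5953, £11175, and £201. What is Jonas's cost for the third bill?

£1707.20

Bill 1, £13579: deductible takes £1800, £11779 remains; 40% of £11779 = £4711.60. Patient owes £6511.60 (running OOP £6511.60).
Bill 2, £5953: 40% coinsurance on £5953 = £2381.20. Patient owes £2381.20 (running OOP £8892.80).
Bill 3, £11175: 40% coinsurance on £11175 = £4470. OOP would hit £13362.80 > £10600, so the cap limits the patient to £10600 − £8892.80 = £1707.20.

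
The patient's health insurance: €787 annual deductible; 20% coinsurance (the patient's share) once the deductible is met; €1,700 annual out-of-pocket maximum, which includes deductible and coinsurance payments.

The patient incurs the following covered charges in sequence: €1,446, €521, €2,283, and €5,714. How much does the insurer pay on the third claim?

€1,826.40

Claim 1 (€1,446): deductible takes €787, €659 remains; patient's 20% is €131.80. Patient owes €918.80 (running OOP €918.80). Insurer: €1,446 − €918.80 = €527.20.
Claim 2 (€521): deductible already satisfied, so patient's share is 20% × €521 = €104.20. Cost to patient: €104.20. OOP to date €1,023. Insurer: €521 − €104.20 = €416.80.
Claim 3 (€2,283): deductible met; 20% of €2,283 = €456.60. Patient pays €456.60; OOP now €1,479.60. Insurer: €2,283 − €456.60 = €1,826.40.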